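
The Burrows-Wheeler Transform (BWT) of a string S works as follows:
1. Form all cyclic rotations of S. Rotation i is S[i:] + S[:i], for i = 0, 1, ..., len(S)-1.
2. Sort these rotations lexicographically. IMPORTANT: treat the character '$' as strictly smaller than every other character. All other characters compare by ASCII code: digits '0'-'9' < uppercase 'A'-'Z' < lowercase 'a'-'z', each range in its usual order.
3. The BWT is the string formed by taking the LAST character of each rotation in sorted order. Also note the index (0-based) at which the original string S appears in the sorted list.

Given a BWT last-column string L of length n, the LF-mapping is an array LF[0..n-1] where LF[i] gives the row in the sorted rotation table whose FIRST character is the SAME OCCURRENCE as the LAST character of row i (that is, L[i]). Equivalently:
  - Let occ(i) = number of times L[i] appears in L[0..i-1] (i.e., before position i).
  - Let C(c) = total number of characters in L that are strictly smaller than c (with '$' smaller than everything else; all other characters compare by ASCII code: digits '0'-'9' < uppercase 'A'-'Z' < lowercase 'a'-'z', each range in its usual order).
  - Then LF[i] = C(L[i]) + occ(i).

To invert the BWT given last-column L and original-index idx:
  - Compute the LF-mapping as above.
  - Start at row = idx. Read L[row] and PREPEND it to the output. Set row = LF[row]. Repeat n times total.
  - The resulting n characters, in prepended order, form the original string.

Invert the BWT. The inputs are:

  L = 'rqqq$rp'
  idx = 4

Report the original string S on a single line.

LF mapping: 5 2 3 4 0 6 1
Walk LF starting at row 4, prepending L[row]:
  step 1: row=4, L[4]='$', prepend. Next row=LF[4]=0
  step 2: row=0, L[0]='r', prepend. Next row=LF[0]=5
  step 3: row=5, L[5]='r', prepend. Next row=LF[5]=6
  step 4: row=6, L[6]='p', prepend. Next row=LF[6]=1
  step 5: row=1, L[1]='q', prepend. Next row=LF[1]=2
  step 6: row=2, L[2]='q', prepend. Next row=LF[2]=3
  step 7: row=3, L[3]='q', prepend. Next row=LF[3]=4
Reversed output: qqqprr$

Answer: qqqprr$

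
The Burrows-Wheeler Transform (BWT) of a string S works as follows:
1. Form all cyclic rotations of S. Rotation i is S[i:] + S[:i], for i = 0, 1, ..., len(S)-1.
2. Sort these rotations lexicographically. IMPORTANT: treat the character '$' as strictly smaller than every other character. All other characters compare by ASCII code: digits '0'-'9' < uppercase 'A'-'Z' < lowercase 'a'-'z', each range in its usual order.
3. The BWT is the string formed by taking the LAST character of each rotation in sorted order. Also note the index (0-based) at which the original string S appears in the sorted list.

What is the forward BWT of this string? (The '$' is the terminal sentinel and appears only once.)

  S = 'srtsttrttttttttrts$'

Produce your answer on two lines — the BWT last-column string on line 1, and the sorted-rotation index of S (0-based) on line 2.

Answer: ststt$tttrrtstttttr
5

Derivation:
All 19 rotations (rotation i = S[i:]+S[:i]):
  rot[0] = srtsttrttttttttrts$
  rot[1] = rtsttrttttttttrts$s
  rot[2] = tsttrttttttttrts$sr
  rot[3] = sttrttttttttrts$srt
  rot[4] = ttrttttttttrts$srts
  rot[5] = trttttttttrts$srtst
  rot[6] = rttttttttrts$srtstt
  rot[7] = ttttttttrts$srtsttr
  rot[8] = tttttttrts$srtsttrt
  rot[9] = ttttttrts$srtsttrtt
  rot[10] = tttttrts$srtsttrttt
  rot[11] = ttttrts$srtsttrtttt
  rot[12] = tttrts$srtsttrttttt
  rot[13] = ttrts$srtsttrtttttt
  rot[14] = trts$srtsttrttttttt
  rot[15] = rts$srtsttrtttttttt
  rot[16] = ts$srtsttrttttttttr
  rot[17] = s$srtsttrttttttttrt
  rot[18] = $srtsttrttttttttrts
Sorted (with $ < everything):
  sorted[0] = $srtsttrttttttttrts  (last char: 's')
  sorted[1] = rts$srtsttrtttttttt  (last char: 't')
  sorted[2] = rtsttrttttttttrts$s  (last char: 's')
  sorted[3] = rttttttttrts$srtstt  (last char: 't')
  sorted[4] = s$srtsttrttttttttrt  (last char: 't')
  sorted[5] = srtsttrttttttttrts$  (last char: '$')
  sorted[6] = sttrttttttttrts$srt  (last char: 't')
  sorted[7] = trts$srtsttrttttttt  (last char: 't')
  sorted[8] = trttttttttrts$srtst  (last char: 't')
  sorted[9] = ts$srtsttrttttttttr  (last char: 'r')
  sorted[10] = tsttrttttttttrts$sr  (last char: 'r')
  sorted[11] = ttrts$srtsttrtttttt  (last char: 't')
  sorted[12] = ttrttttttttrts$srts  (last char: 's')
  sorted[13] = tttrts$srtsttrttttt  (last char: 't')
  sorted[14] = ttttrts$srtsttrtttt  (last char: 't')
  sorted[15] = tttttrts$srtsttrttt  (last char: 't')
  sorted[16] = ttttttrts$srtsttrtt  (last char: 't')
  sorted[17] = tttttttrts$srtsttrt  (last char: 't')
  sorted[18] = ttttttttrts$srtsttr  (last char: 'r')
Last column: ststt$tttrrtstttttr
Original string S is at sorted index 5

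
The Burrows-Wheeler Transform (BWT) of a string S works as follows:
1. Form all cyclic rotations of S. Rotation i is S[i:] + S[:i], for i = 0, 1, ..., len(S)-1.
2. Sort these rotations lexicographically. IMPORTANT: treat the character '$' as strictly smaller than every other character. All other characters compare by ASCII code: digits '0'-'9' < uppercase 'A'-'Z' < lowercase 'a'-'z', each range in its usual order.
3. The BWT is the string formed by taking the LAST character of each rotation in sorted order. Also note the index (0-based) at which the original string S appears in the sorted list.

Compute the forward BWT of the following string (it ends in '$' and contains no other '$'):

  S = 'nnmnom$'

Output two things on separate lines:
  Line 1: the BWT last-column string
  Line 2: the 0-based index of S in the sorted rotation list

All 7 rotations (rotation i = S[i:]+S[:i]):
  rot[0] = nnmnom$
  rot[1] = nmnom$n
  rot[2] = mnom$nn
  rot[3] = nom$nnm
  rot[4] = om$nnmn
  rot[5] = m$nnmno
  rot[6] = $nnmnom
Sorted (with $ < everything):
  sorted[0] = $nnmnom  (last char: 'm')
  sorted[1] = m$nnmno  (last char: 'o')
  sorted[2] = mnom$nn  (last char: 'n')
  sorted[3] = nmnom$n  (last char: 'n')
  sorted[4] = nnmnom$  (last char: '$')
  sorted[5] = nom$nnm  (last char: 'm')
  sorted[6] = om$nnmn  (last char: 'n')
Last column: monn$mn
Original string S is at sorted index 4

Answer: monn$mn
4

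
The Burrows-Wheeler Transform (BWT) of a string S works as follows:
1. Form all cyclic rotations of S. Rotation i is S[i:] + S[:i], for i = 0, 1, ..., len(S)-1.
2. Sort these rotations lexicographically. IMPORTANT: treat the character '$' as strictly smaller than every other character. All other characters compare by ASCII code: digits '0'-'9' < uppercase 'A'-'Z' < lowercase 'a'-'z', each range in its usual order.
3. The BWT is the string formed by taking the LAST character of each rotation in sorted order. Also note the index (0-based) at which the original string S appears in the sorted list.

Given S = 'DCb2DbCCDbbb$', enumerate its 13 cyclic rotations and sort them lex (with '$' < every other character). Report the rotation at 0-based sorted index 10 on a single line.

All 13 rotations (rotation i = S[i:]+S[:i]):
  rot[0] = DCb2DbCCDbbb$
  rot[1] = Cb2DbCCDbbb$D
  rot[2] = b2DbCCDbbb$DC
  rot[3] = 2DbCCDbbb$DCb
  rot[4] = DbCCDbbb$DCb2
  rot[5] = bCCDbbb$DCb2D
  rot[6] = CCDbbb$DCb2Db
  rot[7] = CDbbb$DCb2DbC
  rot[8] = Dbbb$DCb2DbCC
  rot[9] = bbb$DCb2DbCCD
  rot[10] = bb$DCb2DbCCDb
  rot[11] = b$DCb2DbCCDbb
  rot[12] = $DCb2DbCCDbbb
Sorted (with $ < everything):
  sorted[0] = $DCb2DbCCDbbb
  sorted[1] = 2DbCCDbbb$DCb
  sorted[2] = CCDbbb$DCb2Db
  sorted[3] = CDbbb$DCb2DbC
  sorted[4] = Cb2DbCCDbbb$D
  sorted[5] = DCb2DbCCDbbb$
  sorted[6] = DbCCDbbb$DCb2
  sorted[7] = Dbbb$DCb2DbCC
  sorted[8] = b$DCb2DbCCDbb
  sorted[9] = b2DbCCDbbb$DC
  sorted[10] = bCCDbbb$DCb2D
  sorted[11] = bb$DCb2DbCCDb
  sorted[12] = bbb$DCb2DbCCD
sorted[10] = bCCDbbb$DCb2D

Answer: bCCDbbb$DCb2D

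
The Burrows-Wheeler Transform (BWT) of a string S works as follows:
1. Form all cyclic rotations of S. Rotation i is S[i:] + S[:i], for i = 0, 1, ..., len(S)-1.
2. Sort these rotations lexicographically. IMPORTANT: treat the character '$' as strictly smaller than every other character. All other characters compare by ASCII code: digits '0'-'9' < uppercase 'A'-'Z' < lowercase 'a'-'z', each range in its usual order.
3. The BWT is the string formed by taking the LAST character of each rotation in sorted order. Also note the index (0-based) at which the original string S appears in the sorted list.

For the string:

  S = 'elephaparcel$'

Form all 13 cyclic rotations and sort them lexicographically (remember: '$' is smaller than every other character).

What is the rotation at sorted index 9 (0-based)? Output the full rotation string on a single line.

Answer: lephaparcel$e

Derivation:
All 13 rotations (rotation i = S[i:]+S[:i]):
  rot[0] = elephaparcel$
  rot[1] = lephaparcel$e
  rot[2] = ephaparcel$el
  rot[3] = phaparcel$ele
  rot[4] = haparcel$elep
  rot[5] = aparcel$eleph
  rot[6] = parcel$elepha
  rot[7] = arcel$elephap
  rot[8] = rcel$elephapa
  rot[9] = cel$elephapar
  rot[10] = el$elephaparc
  rot[11] = l$elephaparce
  rot[12] = $elephaparcel
Sorted (with $ < everything):
  sorted[0] = $elephaparcel
  sorted[1] = aparcel$eleph
  sorted[2] = arcel$elephap
  sorted[3] = cel$elephapar
  sorted[4] = el$elephaparc
  sorted[5] = elephaparcel$
  sorted[6] = ephaparcel$el
  sorted[7] = haparcel$elep
  sorted[8] = l$elephaparce
  sorted[9] = lephaparcel$e
  sorted[10] = parcel$elepha
  sorted[11] = phaparcel$ele
  sorted[12] = rcel$elephapa
sorted[9] = lephaparcel$e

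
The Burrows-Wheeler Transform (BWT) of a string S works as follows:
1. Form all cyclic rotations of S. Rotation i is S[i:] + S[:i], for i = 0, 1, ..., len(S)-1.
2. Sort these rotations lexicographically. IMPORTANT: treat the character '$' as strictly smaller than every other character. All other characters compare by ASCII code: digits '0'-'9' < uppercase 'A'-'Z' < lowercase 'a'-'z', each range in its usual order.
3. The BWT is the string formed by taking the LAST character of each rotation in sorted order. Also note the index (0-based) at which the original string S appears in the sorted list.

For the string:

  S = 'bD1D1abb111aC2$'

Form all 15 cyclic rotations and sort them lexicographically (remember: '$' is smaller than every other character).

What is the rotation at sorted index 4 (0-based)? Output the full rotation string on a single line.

All 15 rotations (rotation i = S[i:]+S[:i]):
  rot[0] = bD1D1abb111aC2$
  rot[1] = D1D1abb111aC2$b
  rot[2] = 1D1abb111aC2$bD
  rot[3] = D1abb111aC2$bD1
  rot[4] = 1abb111aC2$bD1D
  rot[5] = abb111aC2$bD1D1
  rot[6] = bb111aC2$bD1D1a
  rot[7] = b111aC2$bD1D1ab
  rot[8] = 111aC2$bD1D1abb
  rot[9] = 11aC2$bD1D1abb1
  rot[10] = 1aC2$bD1D1abb11
  rot[11] = aC2$bD1D1abb111
  rot[12] = C2$bD1D1abb111a
  rot[13] = 2$bD1D1abb111aC
  rot[14] = $bD1D1abb111aC2
Sorted (with $ < everything):
  sorted[0] = $bD1D1abb111aC2
  sorted[1] = 111aC2$bD1D1abb
  sorted[2] = 11aC2$bD1D1abb1
  sorted[3] = 1D1abb111aC2$bD
  sorted[4] = 1aC2$bD1D1abb11
  sorted[5] = 1abb111aC2$bD1D
  sorted[6] = 2$bD1D1abb111aC
  sorted[7] = C2$bD1D1abb111a
  sorted[8] = D1D1abb111aC2$b
  sorted[9] = D1abb111aC2$bD1
  sorted[10] = aC2$bD1D1abb111
  sorted[11] = abb111aC2$bD1D1
  sorted[12] = b111aC2$bD1D1ab
  sorted[13] = bD1D1abb111aC2$
  sorted[14] = bb111aC2$bD1D1a
sorted[4] = 1aC2$bD1D1abb11

Answer: 1aC2$bD1D1abb11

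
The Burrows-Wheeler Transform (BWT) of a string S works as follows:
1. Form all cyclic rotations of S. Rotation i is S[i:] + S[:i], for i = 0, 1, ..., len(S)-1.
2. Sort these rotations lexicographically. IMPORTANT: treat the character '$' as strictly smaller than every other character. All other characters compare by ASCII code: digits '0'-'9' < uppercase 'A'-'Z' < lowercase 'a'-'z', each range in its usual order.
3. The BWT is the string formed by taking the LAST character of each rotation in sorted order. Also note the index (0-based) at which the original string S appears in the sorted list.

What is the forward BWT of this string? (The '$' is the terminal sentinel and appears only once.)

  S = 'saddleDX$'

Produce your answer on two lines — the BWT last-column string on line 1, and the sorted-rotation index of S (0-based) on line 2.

Answer: XeDsadld$
8

Derivation:
All 9 rotations (rotation i = S[i:]+S[:i]):
  rot[0] = saddleDX$
  rot[1] = addleDX$s
  rot[2] = ddleDX$sa
  rot[3] = dleDX$sad
  rot[4] = leDX$sadd
  rot[5] = eDX$saddl
  rot[6] = DX$saddle
  rot[7] = X$saddleD
  rot[8] = $saddleDX
Sorted (with $ < everything):
  sorted[0] = $saddleDX  (last char: 'X')
  sorted[1] = DX$saddle  (last char: 'e')
  sorted[2] = X$saddleD  (last char: 'D')
  sorted[3] = addleDX$s  (last char: 's')
  sorted[4] = ddleDX$sa  (last char: 'a')
  sorted[5] = dleDX$sad  (last char: 'd')
  sorted[6] = eDX$saddl  (last char: 'l')
  sorted[7] = leDX$sadd  (last char: 'd')
  sorted[8] = saddleDX$  (last char: '$')
Last column: XeDsadld$
Original string S is at sorted index 8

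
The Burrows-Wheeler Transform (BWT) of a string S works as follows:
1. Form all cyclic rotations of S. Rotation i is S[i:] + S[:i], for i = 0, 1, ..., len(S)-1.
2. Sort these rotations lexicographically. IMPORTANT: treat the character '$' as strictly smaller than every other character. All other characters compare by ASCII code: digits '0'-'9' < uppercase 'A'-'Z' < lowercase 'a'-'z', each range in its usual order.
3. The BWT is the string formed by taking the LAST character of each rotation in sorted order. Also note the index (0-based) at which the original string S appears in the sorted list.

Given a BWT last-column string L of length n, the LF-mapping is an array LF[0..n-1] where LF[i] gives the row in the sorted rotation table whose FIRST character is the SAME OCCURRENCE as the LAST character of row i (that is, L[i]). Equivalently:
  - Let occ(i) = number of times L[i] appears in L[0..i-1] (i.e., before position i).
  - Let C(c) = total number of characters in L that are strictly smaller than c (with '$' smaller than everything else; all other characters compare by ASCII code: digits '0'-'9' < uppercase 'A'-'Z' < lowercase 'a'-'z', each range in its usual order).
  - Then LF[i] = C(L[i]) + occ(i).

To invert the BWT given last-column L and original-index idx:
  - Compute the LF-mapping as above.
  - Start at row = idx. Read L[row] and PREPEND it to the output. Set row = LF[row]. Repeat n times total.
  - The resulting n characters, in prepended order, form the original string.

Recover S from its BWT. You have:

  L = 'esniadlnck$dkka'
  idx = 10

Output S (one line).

LF mapping: 6 14 12 7 1 4 11 13 3 8 0 5 9 10 2
Walk LF starting at row 10, prepending L[row]:
  step 1: row=10, L[10]='$', prepend. Next row=LF[10]=0
  step 2: row=0, L[0]='e', prepend. Next row=LF[0]=6
  step 3: row=6, L[6]='l', prepend. Next row=LF[6]=11
  step 4: row=11, L[11]='d', prepend. Next row=LF[11]=5
  step 5: row=5, L[5]='d', prepend. Next row=LF[5]=4
  step 6: row=4, L[4]='a', prepend. Next row=LF[4]=1
  step 7: row=1, L[1]='s', prepend. Next row=LF[1]=14
  step 8: row=14, L[14]='a', prepend. Next row=LF[14]=2
  step 9: row=2, L[2]='n', prepend. Next row=LF[2]=12
  step 10: row=12, L[12]='k', prepend. Next row=LF[12]=9
  step 11: row=9, L[9]='k', prepend. Next row=LF[9]=8
  step 12: row=8, L[8]='c', prepend. Next row=LF[8]=3
  step 13: row=3, L[3]='i', prepend. Next row=LF[3]=7
  step 14: row=7, L[7]='n', prepend. Next row=LF[7]=13
  step 15: row=13, L[13]='k', prepend. Next row=LF[13]=10
Reversed output: knickknasaddle$

Answer: knickknasaddle$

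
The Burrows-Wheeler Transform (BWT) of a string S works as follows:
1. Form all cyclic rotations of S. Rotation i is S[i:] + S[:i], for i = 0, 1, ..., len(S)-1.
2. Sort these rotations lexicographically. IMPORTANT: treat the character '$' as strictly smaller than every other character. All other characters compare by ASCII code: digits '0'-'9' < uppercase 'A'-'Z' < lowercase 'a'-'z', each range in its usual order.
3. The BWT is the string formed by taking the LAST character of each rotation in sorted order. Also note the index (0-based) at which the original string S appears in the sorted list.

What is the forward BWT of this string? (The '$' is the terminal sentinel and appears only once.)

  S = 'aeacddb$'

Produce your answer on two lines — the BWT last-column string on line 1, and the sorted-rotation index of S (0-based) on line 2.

All 8 rotations (rotation i = S[i:]+S[:i]):
  rot[0] = aeacddb$
  rot[1] = eacddb$a
  rot[2] = acddb$ae
  rot[3] = cddb$aea
  rot[4] = ddb$aeac
  rot[5] = db$aeacd
  rot[6] = b$aeacdd
  rot[7] = $aeacddb
Sorted (with $ < everything):
  sorted[0] = $aeacddb  (last char: 'b')
  sorted[1] = acddb$ae  (last char: 'e')
  sorted[2] = aeacddb$  (last char: '$')
  sorted[3] = b$aeacdd  (last char: 'd')
  sorted[4] = cddb$aea  (last char: 'a')
  sorted[5] = db$aeacd  (last char: 'd')
  sorted[6] = ddb$aeac  (last char: 'c')
  sorted[7] = eacddb$a  (last char: 'a')
Last column: be$dadca
Original string S is at sorted index 2

Answer: be$dadca
2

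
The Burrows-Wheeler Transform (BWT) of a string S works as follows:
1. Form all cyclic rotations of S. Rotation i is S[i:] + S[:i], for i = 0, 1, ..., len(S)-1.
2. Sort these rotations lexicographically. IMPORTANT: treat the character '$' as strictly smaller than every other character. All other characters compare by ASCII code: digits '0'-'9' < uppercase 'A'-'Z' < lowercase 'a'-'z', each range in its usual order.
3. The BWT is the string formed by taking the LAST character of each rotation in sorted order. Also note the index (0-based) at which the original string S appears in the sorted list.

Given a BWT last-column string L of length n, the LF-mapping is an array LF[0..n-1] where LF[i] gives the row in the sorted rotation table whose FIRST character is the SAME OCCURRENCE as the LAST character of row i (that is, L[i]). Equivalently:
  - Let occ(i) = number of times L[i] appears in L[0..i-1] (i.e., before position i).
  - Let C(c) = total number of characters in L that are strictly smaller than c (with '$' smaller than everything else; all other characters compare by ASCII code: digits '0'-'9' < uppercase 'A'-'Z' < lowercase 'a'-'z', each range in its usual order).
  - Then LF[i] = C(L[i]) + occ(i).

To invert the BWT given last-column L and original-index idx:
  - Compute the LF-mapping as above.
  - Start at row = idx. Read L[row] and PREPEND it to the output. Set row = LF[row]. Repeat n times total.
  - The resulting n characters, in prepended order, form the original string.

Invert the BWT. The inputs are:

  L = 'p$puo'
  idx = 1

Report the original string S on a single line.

LF mapping: 2 0 3 4 1
Walk LF starting at row 1, prepending L[row]:
  step 1: row=1, L[1]='$', prepend. Next row=LF[1]=0
  step 2: row=0, L[0]='p', prepend. Next row=LF[0]=2
  step 3: row=2, L[2]='p', prepend. Next row=LF[2]=3
  step 4: row=3, L[3]='u', prepend. Next row=LF[3]=4
  step 5: row=4, L[4]='o', prepend. Next row=LF[4]=1
Reversed output: oupp$

Answer: oupp$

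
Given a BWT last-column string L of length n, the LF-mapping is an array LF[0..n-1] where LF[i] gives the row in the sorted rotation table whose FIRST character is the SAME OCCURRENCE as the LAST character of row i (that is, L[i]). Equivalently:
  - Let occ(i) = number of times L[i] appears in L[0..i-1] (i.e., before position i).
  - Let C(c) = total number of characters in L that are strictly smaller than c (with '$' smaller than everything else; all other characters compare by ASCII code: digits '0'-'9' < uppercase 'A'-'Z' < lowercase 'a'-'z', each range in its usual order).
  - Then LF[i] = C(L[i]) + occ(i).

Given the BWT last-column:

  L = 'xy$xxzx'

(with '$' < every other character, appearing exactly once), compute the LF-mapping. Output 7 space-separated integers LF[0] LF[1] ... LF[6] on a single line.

Answer: 1 5 0 2 3 6 4

Derivation:
Char counts: '$':1, 'x':4, 'y':1, 'z':1
C (first-col start): C('$')=0, C('x')=1, C('y')=5, C('z')=6
L[0]='x': occ=0, LF[0]=C('x')+0=1+0=1
L[1]='y': occ=0, LF[1]=C('y')+0=5+0=5
L[2]='$': occ=0, LF[2]=C('$')+0=0+0=0
L[3]='x': occ=1, LF[3]=C('x')+1=1+1=2
L[4]='x': occ=2, LF[4]=C('x')+2=1+2=3
L[5]='z': occ=0, LF[5]=C('z')+0=6+0=6
L[6]='x': occ=3, LF[6]=C('x')+3=1+3=4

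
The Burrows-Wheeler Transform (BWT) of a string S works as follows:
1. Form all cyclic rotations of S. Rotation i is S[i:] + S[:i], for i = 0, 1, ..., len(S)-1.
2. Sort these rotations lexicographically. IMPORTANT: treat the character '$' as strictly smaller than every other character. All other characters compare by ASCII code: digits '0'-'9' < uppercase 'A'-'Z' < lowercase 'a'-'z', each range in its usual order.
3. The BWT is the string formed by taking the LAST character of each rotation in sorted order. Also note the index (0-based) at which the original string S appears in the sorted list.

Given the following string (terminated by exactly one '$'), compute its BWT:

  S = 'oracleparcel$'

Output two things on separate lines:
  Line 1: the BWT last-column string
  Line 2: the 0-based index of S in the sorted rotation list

Answer: lrpraclec$eoa
9

Derivation:
All 13 rotations (rotation i = S[i:]+S[:i]):
  rot[0] = oracleparcel$
  rot[1] = racleparcel$o
  rot[2] = acleparcel$or
  rot[3] = cleparcel$ora
  rot[4] = leparcel$orac
  rot[5] = eparcel$oracl
  rot[6] = parcel$oracle
  rot[7] = arcel$oraclep
  rot[8] = rcel$oraclepa
  rot[9] = cel$oraclepar
  rot[10] = el$oracleparc
  rot[11] = l$oracleparce
  rot[12] = $oracleparcel
Sorted (with $ < everything):
  sorted[0] = $oracleparcel  (last char: 'l')
  sorted[1] = acleparcel$or  (last char: 'r')
  sorted[2] = arcel$oraclep  (last char: 'p')
  sorted[3] = cel$oraclepar  (last char: 'r')
  sorted[4] = cleparcel$ora  (last char: 'a')
  sorted[5] = el$oracleparc  (last char: 'c')
  sorted[6] = eparcel$oracl  (last char: 'l')
  sorted[7] = l$oracleparce  (last char: 'e')
  sorted[8] = leparcel$orac  (last char: 'c')
  sorted[9] = oracleparcel$  (last char: '$')
  sorted[10] = parcel$oracle  (last char: 'e')
  sorted[11] = racleparcel$o  (last char: 'o')
  sorted[12] = rcel$oraclepa  (last char: 'a')
Last column: lrpraclec$eoa
Original string S is at sorted index 9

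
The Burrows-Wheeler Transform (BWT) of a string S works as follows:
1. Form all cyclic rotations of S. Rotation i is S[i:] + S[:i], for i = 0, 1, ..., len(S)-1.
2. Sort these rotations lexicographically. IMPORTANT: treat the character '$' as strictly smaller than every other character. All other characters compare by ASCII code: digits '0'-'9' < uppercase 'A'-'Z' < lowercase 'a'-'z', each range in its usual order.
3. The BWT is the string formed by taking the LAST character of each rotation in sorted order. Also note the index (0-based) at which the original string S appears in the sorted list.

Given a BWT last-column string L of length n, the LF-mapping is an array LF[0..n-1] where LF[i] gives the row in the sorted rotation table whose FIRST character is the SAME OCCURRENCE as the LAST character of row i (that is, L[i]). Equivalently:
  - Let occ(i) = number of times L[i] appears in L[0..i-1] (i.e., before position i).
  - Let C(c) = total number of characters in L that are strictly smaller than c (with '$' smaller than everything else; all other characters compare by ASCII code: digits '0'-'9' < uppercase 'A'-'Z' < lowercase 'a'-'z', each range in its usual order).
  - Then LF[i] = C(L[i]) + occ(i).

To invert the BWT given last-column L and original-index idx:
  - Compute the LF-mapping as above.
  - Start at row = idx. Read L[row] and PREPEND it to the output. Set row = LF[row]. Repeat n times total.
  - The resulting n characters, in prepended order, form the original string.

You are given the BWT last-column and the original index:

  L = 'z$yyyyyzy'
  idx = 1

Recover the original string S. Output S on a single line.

LF mapping: 7 0 1 2 3 4 5 8 6
Walk LF starting at row 1, prepending L[row]:
  step 1: row=1, L[1]='$', prepend. Next row=LF[1]=0
  step 2: row=0, L[0]='z', prepend. Next row=LF[0]=7
  step 3: row=7, L[7]='z', prepend. Next row=LF[7]=8
  step 4: row=8, L[8]='y', prepend. Next row=LF[8]=6
  step 5: row=6, L[6]='y', prepend. Next row=LF[6]=5
  step 6: row=5, L[5]='y', prepend. Next row=LF[5]=4
  step 7: row=4, L[4]='y', prepend. Next row=LF[4]=3
  step 8: row=3, L[3]='y', prepend. Next row=LF[3]=2
  step 9: row=2, L[2]='y', prepend. Next row=LF[2]=1
Reversed output: yyyyyyzz$

Answer: yyyyyyzz$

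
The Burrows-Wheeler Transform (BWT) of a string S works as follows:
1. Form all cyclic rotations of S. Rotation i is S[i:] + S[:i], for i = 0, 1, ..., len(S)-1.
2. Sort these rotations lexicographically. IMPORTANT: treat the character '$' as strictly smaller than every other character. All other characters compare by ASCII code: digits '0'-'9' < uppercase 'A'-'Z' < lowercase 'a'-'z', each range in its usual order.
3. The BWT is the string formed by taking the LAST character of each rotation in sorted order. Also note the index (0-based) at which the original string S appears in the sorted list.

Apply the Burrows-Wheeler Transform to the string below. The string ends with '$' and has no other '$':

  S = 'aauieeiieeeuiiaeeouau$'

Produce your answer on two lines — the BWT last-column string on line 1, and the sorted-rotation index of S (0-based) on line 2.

All 22 rotations (rotation i = S[i:]+S[:i]):
  rot[0] = aauieeiieeeuiiaeeouau$
  rot[1] = auieeiieeeuiiaeeouau$a
  rot[2] = uieeiieeeuiiaeeouau$aa
  rot[3] = ieeiieeeuiiaeeouau$aau
  rot[4] = eeiieeeuiiaeeouau$aaui
  rot[5] = eiieeeuiiaeeouau$aauie
  rot[6] = iieeeuiiaeeouau$aauiee
  rot[7] = ieeeuiiaeeouau$aauieei
  rot[8] = eeeuiiaeeouau$aauieeii
  rot[9] = eeuiiaeeouau$aauieeiie
  rot[10] = euiiaeeouau$aauieeiiee
  rot[11] = uiiaeeouau$aauieeiieee
  rot[12] = iiaeeouau$aauieeiieeeu
  rot[13] = iaeeouau$aauieeiieeeui
  rot[14] = aeeouau$aauieeiieeeuii
  rot[15] = eeouau$aauieeiieeeuiia
  rot[16] = eouau$aauieeiieeeuiiae
  rot[17] = ouau$aauieeiieeeuiiaee
  rot[18] = uau$aauieeiieeeuiiaeeo
  rot[19] = au$aauieeiieeeuiiaeeou
  rot[20] = u$aauieeiieeeuiiaeeoua
  rot[21] = $aauieeiieeeuiiaeeouau
Sorted (with $ < everything):
  sorted[0] = $aauieeiieeeuiiaeeouau  (last char: 'u')
  sorted[1] = aauieeiieeeuiiaeeouau$  (last char: '$')
  sorted[2] = aeeouau$aauieeiieeeuii  (last char: 'i')
  sorted[3] = au$aauieeiieeeuiiaeeou  (last char: 'u')
  sorted[4] = auieeiieeeuiiaeeouau$a  (last char: 'a')
  sorted[5] = eeeuiiaeeouau$aauieeii  (last char: 'i')
  sorted[6] = eeiieeeuiiaeeouau$aaui  (last char: 'i')
  sorted[7] = eeouau$aauieeiieeeuiia  (last char: 'a')
  sorted[8] = eeuiiaeeouau$aauieeiie  (last char: 'e')
  sorted[9] = eiieeeuiiaeeouau$aauie  (last char: 'e')
  sorted[10] = eouau$aauieeiieeeuiiae  (last char: 'e')
  sorted[11] = euiiaeeouau$aauieeiiee  (last char: 'e')
  sorted[12] = iaeeouau$aauieeiieeeui  (last char: 'i')
  sorted[13] = ieeeuiiaeeouau$aauieei  (last char: 'i')
  sorted[14] = ieeiieeeuiiaeeouau$aau  (last char: 'u')
  sorted[15] = iiaeeouau$aauieeiieeeu  (last char: 'u')
  sorted[16] = iieeeuiiaeeouau$aauiee  (last char: 'e')
  sorted[17] = ouau$aauieeiieeeuiiaee  (last char: 'e')
  sorted[18] = u$aauieeiieeeuiiaeeoua  (last char: 'a')
  sorted[19] = uau$aauieeiieeeuiiaeeo  (last char: 'o')
  sorted[20] = uieeiieeeuiiaeeouau$aa  (last char: 'a')
  sorted[21] = uiiaeeouau$aauieeiieee  (last char: 'e')
Last column: u$iuaiiaeeeeiiuueeaoae
Original string S is at sorted index 1

Answer: u$iuaiiaeeeeiiuueeaoae
1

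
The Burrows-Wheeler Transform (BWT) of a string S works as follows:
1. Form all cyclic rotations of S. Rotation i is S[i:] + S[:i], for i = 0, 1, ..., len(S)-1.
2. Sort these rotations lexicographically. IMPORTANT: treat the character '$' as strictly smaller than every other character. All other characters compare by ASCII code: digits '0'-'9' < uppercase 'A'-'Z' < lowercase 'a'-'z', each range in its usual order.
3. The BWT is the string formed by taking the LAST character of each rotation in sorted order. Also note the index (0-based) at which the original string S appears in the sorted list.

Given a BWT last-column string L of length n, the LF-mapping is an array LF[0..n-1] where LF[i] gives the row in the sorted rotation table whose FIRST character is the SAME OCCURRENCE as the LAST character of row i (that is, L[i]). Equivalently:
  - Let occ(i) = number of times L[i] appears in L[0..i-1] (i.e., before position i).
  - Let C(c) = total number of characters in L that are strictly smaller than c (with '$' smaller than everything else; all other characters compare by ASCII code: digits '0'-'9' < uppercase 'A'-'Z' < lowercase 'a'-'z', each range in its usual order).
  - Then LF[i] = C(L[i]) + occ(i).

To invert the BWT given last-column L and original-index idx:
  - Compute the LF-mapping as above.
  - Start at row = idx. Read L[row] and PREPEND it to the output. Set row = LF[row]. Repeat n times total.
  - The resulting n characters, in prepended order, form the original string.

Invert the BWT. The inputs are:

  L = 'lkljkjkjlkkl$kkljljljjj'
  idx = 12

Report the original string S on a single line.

LF mapping: 16 9 17 1 10 2 11 3 18 12 13 19 0 14 15 20 4 21 5 22 6 7 8
Walk LF starting at row 12, prepending L[row]:
  step 1: row=12, L[12]='$', prepend. Next row=LF[12]=0
  step 2: row=0, L[0]='l', prepend. Next row=LF[0]=16
  step 3: row=16, L[16]='j', prepend. Next row=LF[16]=4
  step 4: row=4, L[4]='k', prepend. Next row=LF[4]=10
  step 5: row=10, L[10]='k', prepend. Next row=LF[10]=13
  step 6: row=13, L[13]='k', prepend. Next row=LF[13]=14
  step 7: row=14, L[14]='k', prepend. Next row=LF[14]=15
  step 8: row=15, L[15]='l', prepend. Next row=LF[15]=20
  step 9: row=20, L[20]='j', prepend. Next row=LF[20]=6
  step 10: row=6, L[6]='k', prepend. Next row=LF[6]=11
  step 11: row=11, L[11]='l', prepend. Next row=LF[11]=19
  step 12: row=19, L[19]='l', prepend. Next row=LF[19]=22
  step 13: row=22, L[22]='j', prepend. Next row=LF[22]=8
  step 14: row=8, L[8]='l', prepend. Next row=LF[8]=18
  step 15: row=18, L[18]='j', prepend. Next row=LF[18]=5
  step 16: row=5, L[5]='j', prepend. Next row=LF[5]=2
  step 17: row=2, L[2]='l', prepend. Next row=LF[2]=17
  step 18: row=17, L[17]='l', prepend. Next row=LF[17]=21
  step 19: row=21, L[21]='j', prepend. Next row=LF[21]=7
  step 20: row=7, L[7]='j', prepend. Next row=LF[7]=3
  step 21: row=3, L[3]='j', prepend. Next row=LF[3]=1
  step 22: row=1, L[1]='k', prepend. Next row=LF[1]=9
  step 23: row=9, L[9]='k', prepend. Next row=LF[9]=12
Reversed output: kkjjjlljjljllkjlkkkkjl$

Answer: kkjjjlljjljllkjlkkkkjl$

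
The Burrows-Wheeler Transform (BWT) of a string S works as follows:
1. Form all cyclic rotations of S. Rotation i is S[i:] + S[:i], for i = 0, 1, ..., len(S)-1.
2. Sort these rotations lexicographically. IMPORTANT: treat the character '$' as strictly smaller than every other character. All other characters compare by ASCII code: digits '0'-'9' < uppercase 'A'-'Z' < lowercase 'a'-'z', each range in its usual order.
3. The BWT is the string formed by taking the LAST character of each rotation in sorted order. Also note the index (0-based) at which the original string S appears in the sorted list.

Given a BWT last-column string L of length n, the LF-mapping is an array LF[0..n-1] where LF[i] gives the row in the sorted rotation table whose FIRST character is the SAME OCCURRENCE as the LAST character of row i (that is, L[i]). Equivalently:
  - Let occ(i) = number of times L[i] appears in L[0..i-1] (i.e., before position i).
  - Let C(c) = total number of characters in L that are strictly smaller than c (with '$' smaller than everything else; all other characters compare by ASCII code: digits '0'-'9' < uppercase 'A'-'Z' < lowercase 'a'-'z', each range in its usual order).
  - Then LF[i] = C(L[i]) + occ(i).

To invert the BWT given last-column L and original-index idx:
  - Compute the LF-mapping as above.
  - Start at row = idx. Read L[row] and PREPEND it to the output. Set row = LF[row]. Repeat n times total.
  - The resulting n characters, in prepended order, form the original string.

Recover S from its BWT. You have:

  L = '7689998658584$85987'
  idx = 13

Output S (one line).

Answer: 889648885799595867$

Derivation:
LF mapping: 7 5 9 15 16 17 10 6 2 11 3 12 1 0 13 4 18 14 8
Walk LF starting at row 13, prepending L[row]:
  step 1: row=13, L[13]='$', prepend. Next row=LF[13]=0
  step 2: row=0, L[0]='7', prepend. Next row=LF[0]=7
  step 3: row=7, L[7]='6', prepend. Next row=LF[7]=6
  step 4: row=6, L[6]='8', prepend. Next row=LF[6]=10
  step 5: row=10, L[10]='5', prepend. Next row=LF[10]=3
  step 6: row=3, L[3]='9', prepend. Next row=LF[3]=15
  step 7: row=15, L[15]='5', prepend. Next row=LF[15]=4
  step 8: row=4, L[4]='9', prepend. Next row=LF[4]=16
  step 9: row=16, L[16]='9', prepend. Next row=LF[16]=18
  step 10: row=18, L[18]='7', prepend. Next row=LF[18]=8
  step 11: row=8, L[8]='5', prepend. Next row=LF[8]=2
  step 12: row=2, L[2]='8', prepend. Next row=LF[2]=9
  step 13: row=9, L[9]='8', prepend. Next row=LF[9]=11
  step 14: row=11, L[11]='8', prepend. Next row=LF[11]=12
  step 15: row=12, L[12]='4', prepend. Next row=LF[12]=1
  step 16: row=1, L[1]='6', prepend. Next row=LF[1]=5
  step 17: row=5, L[5]='9', prepend. Next row=LF[5]=17
  step 18: row=17, L[17]='8', prepend. Next row=LF[17]=14
  step 19: row=14, L[14]='8', prepend. Next row=LF[14]=13
Reversed output: 889648885799595867$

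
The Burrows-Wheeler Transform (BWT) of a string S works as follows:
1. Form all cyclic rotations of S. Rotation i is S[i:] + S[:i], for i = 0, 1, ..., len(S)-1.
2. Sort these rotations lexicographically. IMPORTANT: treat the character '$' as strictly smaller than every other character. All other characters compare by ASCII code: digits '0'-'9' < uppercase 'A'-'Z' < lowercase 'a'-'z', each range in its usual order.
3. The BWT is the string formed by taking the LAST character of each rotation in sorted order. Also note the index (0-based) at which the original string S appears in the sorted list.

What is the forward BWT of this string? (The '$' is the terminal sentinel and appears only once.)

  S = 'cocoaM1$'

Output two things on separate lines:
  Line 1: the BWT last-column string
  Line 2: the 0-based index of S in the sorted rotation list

Answer: 1Maoo$cc
5

Derivation:
All 8 rotations (rotation i = S[i:]+S[:i]):
  rot[0] = cocoaM1$
  rot[1] = ocoaM1$c
  rot[2] = coaM1$co
  rot[3] = oaM1$coc
  rot[4] = aM1$coco
  rot[5] = M1$cocoa
  rot[6] = 1$cocoaM
  rot[7] = $cocoaM1
Sorted (with $ < everything):
  sorted[0] = $cocoaM1  (last char: '1')
  sorted[1] = 1$cocoaM  (last char: 'M')
  sorted[2] = M1$cocoa  (last char: 'a')
  sorted[3] = aM1$coco  (last char: 'o')
  sorted[4] = coaM1$co  (last char: 'o')
  sorted[5] = cocoaM1$  (last char: '$')
  sorted[6] = oaM1$coc  (last char: 'c')
  sorted[7] = ocoaM1$c  (last char: 'c')
Last column: 1Maoo$cc
Original string S is at sorted index 5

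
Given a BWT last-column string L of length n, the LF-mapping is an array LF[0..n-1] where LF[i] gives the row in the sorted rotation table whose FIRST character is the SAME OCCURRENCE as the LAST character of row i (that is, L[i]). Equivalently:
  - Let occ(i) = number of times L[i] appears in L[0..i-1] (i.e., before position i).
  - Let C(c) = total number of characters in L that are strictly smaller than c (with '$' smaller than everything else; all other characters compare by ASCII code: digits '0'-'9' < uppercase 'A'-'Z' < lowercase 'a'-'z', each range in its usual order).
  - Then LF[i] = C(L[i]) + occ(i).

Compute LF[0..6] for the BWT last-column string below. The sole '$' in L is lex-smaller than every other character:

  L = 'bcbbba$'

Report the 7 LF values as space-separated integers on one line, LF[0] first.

Char counts: '$':1, 'a':1, 'b':4, 'c':1
C (first-col start): C('$')=0, C('a')=1, C('b')=2, C('c')=6
L[0]='b': occ=0, LF[0]=C('b')+0=2+0=2
L[1]='c': occ=0, LF[1]=C('c')+0=6+0=6
L[2]='b': occ=1, LF[2]=C('b')+1=2+1=3
L[3]='b': occ=2, LF[3]=C('b')+2=2+2=4
L[4]='b': occ=3, LF[4]=C('b')+3=2+3=5
L[5]='a': occ=0, LF[5]=C('a')+0=1+0=1
L[6]='$': occ=0, LF[6]=C('$')+0=0+0=0

Answer: 2 6 3 4 5 1 0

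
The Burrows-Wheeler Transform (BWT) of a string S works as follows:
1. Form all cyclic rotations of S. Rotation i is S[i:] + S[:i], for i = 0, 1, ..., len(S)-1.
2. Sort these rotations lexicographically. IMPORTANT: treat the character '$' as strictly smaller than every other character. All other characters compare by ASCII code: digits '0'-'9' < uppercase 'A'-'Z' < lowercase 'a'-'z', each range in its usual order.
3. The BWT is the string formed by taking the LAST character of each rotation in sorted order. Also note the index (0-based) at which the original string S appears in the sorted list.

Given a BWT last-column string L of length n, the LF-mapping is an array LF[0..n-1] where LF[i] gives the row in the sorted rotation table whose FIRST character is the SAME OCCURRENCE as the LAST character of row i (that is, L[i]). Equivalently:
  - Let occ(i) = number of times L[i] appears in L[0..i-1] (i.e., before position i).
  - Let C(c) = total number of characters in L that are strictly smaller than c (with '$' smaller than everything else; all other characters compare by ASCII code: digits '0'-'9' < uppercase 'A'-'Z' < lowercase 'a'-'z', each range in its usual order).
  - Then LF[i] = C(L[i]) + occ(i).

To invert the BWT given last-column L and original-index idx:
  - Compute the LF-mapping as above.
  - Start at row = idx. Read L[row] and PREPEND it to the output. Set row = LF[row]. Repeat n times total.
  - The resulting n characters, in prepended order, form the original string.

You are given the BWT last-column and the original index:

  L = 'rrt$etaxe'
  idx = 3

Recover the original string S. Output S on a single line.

LF mapping: 4 5 6 0 2 7 1 8 3
Walk LF starting at row 3, prepending L[row]:
  step 1: row=3, L[3]='$', prepend. Next row=LF[3]=0
  step 2: row=0, L[0]='r', prepend. Next row=LF[0]=4
  step 3: row=4, L[4]='e', prepend. Next row=LF[4]=2
  step 4: row=2, L[2]='t', prepend. Next row=LF[2]=6
  step 5: row=6, L[6]='a', prepend. Next row=LF[6]=1
  step 6: row=1, L[1]='r', prepend. Next row=LF[1]=5
  step 7: row=5, L[5]='t', prepend. Next row=LF[5]=7
  step 8: row=7, L[7]='x', prepend. Next row=LF[7]=8
  step 9: row=8, L[8]='e', prepend. Next row=LF[8]=3
Reversed output: extrater$

Answer: extrater$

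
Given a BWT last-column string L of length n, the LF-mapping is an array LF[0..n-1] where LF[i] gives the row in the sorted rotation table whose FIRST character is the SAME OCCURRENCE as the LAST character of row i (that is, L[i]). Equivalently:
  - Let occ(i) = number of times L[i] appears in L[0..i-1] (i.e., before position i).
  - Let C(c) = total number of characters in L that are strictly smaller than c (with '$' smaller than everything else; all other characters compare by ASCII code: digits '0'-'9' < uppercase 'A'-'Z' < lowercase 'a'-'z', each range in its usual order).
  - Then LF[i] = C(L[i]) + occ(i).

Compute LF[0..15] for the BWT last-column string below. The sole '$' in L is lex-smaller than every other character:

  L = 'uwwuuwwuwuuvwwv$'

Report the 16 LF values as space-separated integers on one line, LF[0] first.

Char counts: '$':1, 'u':6, 'v':2, 'w':7
C (first-col start): C('$')=0, C('u')=1, C('v')=7, C('w')=9
L[0]='u': occ=0, LF[0]=C('u')+0=1+0=1
L[1]='w': occ=0, LF[1]=C('w')+0=9+0=9
L[2]='w': occ=1, LF[2]=C('w')+1=9+1=10
L[3]='u': occ=1, LF[3]=C('u')+1=1+1=2
L[4]='u': occ=2, LF[4]=C('u')+2=1+2=3
L[5]='w': occ=2, LF[5]=C('w')+2=9+2=11
L[6]='w': occ=3, LF[6]=C('w')+3=9+3=12
L[7]='u': occ=3, LF[7]=C('u')+3=1+3=4
L[8]='w': occ=4, LF[8]=C('w')+4=9+4=13
L[9]='u': occ=4, LF[9]=C('u')+4=1+4=5
L[10]='u': occ=5, LF[10]=C('u')+5=1+5=6
L[11]='v': occ=0, LF[11]=C('v')+0=7+0=7
L[12]='w': occ=5, LF[12]=C('w')+5=9+5=14
L[13]='w': occ=6, LF[13]=C('w')+6=9+6=15
L[14]='v': occ=1, LF[14]=C('v')+1=7+1=8
L[15]='$': occ=0, LF[15]=C('$')+0=0+0=0

Answer: 1 9 10 2 3 11 12 4 13 5 6 7 14 15 8 0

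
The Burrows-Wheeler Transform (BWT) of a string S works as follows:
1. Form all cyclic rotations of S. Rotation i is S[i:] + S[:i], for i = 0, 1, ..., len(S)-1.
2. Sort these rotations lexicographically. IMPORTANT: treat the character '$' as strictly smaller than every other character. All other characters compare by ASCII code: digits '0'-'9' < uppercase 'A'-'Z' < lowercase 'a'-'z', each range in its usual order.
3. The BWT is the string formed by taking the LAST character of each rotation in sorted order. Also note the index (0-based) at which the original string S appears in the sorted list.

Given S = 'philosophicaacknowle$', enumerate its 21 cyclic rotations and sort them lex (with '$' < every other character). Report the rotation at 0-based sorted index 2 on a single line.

Answer: acknowle$philosophica

Derivation:
All 21 rotations (rotation i = S[i:]+S[:i]):
  rot[0] = philosophicaacknowle$
  rot[1] = hilosophicaacknowle$p
  rot[2] = ilosophicaacknowle$ph
  rot[3] = losophicaacknowle$phi
  rot[4] = osophicaacknowle$phil
  rot[5] = sophicaacknowle$philo
  rot[6] = ophicaacknowle$philos
  rot[7] = phicaacknowle$philoso
  rot[8] = hicaacknowle$philosop
  rot[9] = icaacknowle$philosoph
  rot[10] = caacknowle$philosophi
  rot[11] = aacknowle$philosophic
  rot[12] = acknowle$philosophica
  rot[13] = cknowle$philosophicaa
  rot[14] = knowle$philosophicaac
  rot[15] = nowle$philosophicaack
  rot[16] = owle$philosophicaackn
  rot[17] = wle$philosophicaackno
  rot[18] = le$philosophicaacknow
  rot[19] = e$philosophicaacknowl
  rot[20] = $philosophicaacknowle
Sorted (with $ < everything):
  sorted[0] = $philosophicaacknowle
  sorted[1] = aacknowle$philosophic
  sorted[2] = acknowle$philosophica
  sorted[3] = caacknowle$philosophi
  sorted[4] = cknowle$philosophicaa
  sorted[5] = e$philosophicaacknowl
  sorted[6] = hicaacknowle$philosop
  sorted[7] = hilosophicaacknowle$p
  sorted[8] = icaacknowle$philosoph
  sorted[9] = ilosophicaacknowle$ph
  sorted[10] = knowle$philosophicaac
  sorted[11] = le$philosophicaacknow
  sorted[12] = losophicaacknowle$phi
  sorted[13] = nowle$philosophicaack
  sorted[14] = ophicaacknowle$philos
  sorted[15] = osophicaacknowle$phil
  sorted[16] = owle$philosophicaackn
  sorted[17] = phicaacknowle$philoso
  sorted[18] = philosophicaacknowle$
  sorted[19] = sophicaacknowle$philo
  sorted[20] = wle$philosophicaackno
sorted[2] = acknowle$philosophica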